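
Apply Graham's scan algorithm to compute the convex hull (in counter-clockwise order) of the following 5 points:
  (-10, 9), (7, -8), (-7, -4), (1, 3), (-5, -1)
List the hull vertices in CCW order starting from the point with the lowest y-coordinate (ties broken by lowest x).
Hull (CCW) = [(7, -8), (1, 3), (-10, 9), (-7, -4)]

Graham scan procedure:
  1. Find the pivot p₀ = point with lowest y (tie → lowest x): (7, -8).
  2. Sort the remaining points by polar angle around p₀.
  3. Walk through sorted points, maintaining a stack; pop the top while the last three entries make a non-left turn (cross product ≤ 0).
  4. Final stack is the convex hull in CCW order: (7, -8), (1, 3), (-10, 9), (-7, -4).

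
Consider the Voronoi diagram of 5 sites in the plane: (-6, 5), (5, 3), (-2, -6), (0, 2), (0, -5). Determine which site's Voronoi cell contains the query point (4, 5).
Nearest site = (5, 3)

The Voronoi cell of site s contains exactly those query points closer to s than to any other site. Compute squared distances from q = (4, 5) to each site:
  (5 − 4)² + (3 − 5)² = 5
  (0 − 4)² + (2 − 5)² = 25
  (-6 − 4)² + (5 − 5)² = 100
  (0 − 4)² + (-5 − 5)² = 116
  (-2 − 4)² + (-6 − 5)² = 157
Minimum is attained by (5, 3), so q lies in its Voronoi cell.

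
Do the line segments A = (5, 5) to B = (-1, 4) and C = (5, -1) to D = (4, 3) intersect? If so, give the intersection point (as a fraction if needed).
No (intersection of containing lines falls outside at least one segment)

Parametrize and solve: t = 6/25, s = 36/25. At least one of these is outside [0, 1], so the segments do not intersect.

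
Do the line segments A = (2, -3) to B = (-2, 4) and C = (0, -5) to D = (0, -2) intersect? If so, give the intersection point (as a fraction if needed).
No (intersection of containing lines falls outside at least one segment)

Parametrize and solve: t = 1/2, s = 11/6. At least one of these is outside [0, 1], so the segments do not intersect.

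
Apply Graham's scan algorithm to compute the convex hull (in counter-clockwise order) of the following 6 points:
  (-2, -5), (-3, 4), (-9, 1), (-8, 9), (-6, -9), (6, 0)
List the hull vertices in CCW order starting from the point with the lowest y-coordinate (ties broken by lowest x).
Hull (CCW) = [(-6, -9), (6, 0), (-8, 9), (-9, 1)]

Graham scan procedure:
  1. Find the pivot p₀ = point with lowest y (tie → lowest x): (-6, -9).
  2. Sort the remaining points by polar angle around p₀.
  3. Walk through sorted points, maintaining a stack; pop the top while the last three entries make a non-left turn (cross product ≤ 0).
  4. Final stack is the convex hull in CCW order: (-6, -9), (6, 0), (-8, 9), (-9, 1).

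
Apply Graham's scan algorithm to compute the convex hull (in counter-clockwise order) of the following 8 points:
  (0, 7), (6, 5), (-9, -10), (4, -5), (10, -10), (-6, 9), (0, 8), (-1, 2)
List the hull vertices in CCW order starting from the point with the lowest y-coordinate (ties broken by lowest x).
Hull (CCW) = [(-9, -10), (10, -10), (6, 5), (0, 8), (-6, 9)]

Graham scan procedure:
  1. Find the pivot p₀ = point with lowest y (tie → lowest x): (-9, -10).
  2. Sort the remaining points by polar angle around p₀.
  3. Walk through sorted points, maintaining a stack; pop the top while the last three entries make a non-left turn (cross product ≤ 0).
  4. Final stack is the convex hull in CCW order: (-9, -10), (10, -10), (6, 5), (0, 8), (-6, 9).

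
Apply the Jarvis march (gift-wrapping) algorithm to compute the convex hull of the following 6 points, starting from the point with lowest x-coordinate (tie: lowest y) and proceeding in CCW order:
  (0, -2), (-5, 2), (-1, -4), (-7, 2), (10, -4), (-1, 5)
Hull (CCW) = [(-7, 2), (-1, -4), (10, -4), (-1, 5)]

Jarvis march: at each step, from the current hull vertex p, select the next vertex q as the point such that every other point lies strictly to the left of (or on) the directed line p → q. (Equivalently: for every other point r, the cross product (q − p) × (r − p) ≥ 0.)
Starting point (lowest x, tie lowest y): (-7, 2). Wrap until returning to start. Resulting hull: (-7, 2), (-1, -4), (10, -4), (-1, 5).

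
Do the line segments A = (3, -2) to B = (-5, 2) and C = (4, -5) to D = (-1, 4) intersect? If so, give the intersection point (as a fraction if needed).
Yes; intersection at (27/13, -20/13) (t = 3/26 on AB, s = 5/13 on CD)

Parametrize AB as A + t(B − A) = (3 + -8 t, -2 + 4 t) and CD as C + s(D − C) = (4 + -5 s, -5 + 9 s). Solve the linear system for (t, s). Determinant = 52 ≠ 0, so a unique intersection of the containing lines exists. Solution: t = 3/26, s = 5/13 — both in [0, 1], so the segments cross. Intersection point: (27/13, -20/13).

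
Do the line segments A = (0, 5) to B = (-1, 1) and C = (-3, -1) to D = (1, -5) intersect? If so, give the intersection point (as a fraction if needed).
No (intersection of containing lines falls outside at least one segment)

Parametrize and solve: t = 9/5, s = 3/10. At least one of these is outside [0, 1], so the segments do not intersect.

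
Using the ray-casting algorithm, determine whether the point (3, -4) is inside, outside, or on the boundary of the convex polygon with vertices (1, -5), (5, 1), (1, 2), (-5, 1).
The point (3, -4) lies strictly outside the polygon

Cast a horizontal ray to the right from the query point and count how many polygon edges it crosses (each edge strictly once or zero times, handled with the usual half-open convention). 
Parity of crossings → even ⇒ outside.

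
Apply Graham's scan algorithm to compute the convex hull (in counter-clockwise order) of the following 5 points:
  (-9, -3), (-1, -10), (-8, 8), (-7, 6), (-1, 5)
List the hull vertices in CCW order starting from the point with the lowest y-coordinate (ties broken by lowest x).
Hull (CCW) = [(-1, -10), (-1, 5), (-8, 8), (-9, -3)]

Graham scan procedure:
  1. Find the pivot p₀ = point with lowest y (tie → lowest x): (-1, -10).
  2. Sort the remaining points by polar angle around p₀.
  3. Walk through sorted points, maintaining a stack; pop the top while the last three entries make a non-left turn (cross product ≤ 0).
  4. Final stack is the convex hull in CCW order: (-1, -10), (-1, 5), (-8, 8), (-9, -3).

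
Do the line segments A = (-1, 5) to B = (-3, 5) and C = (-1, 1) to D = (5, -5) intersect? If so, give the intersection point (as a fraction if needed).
No (intersection of containing lines falls outside at least one segment)

Parametrize and solve: t = 2, s = -2/3. At least one of these is outside [0, 1], so the segments do not intersect.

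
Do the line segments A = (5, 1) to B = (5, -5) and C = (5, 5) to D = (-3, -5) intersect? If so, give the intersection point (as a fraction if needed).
No (intersection of containing lines falls outside at least one segment)

Parametrize and solve: t = -2/3, s = 0. At least one of these is outside [0, 1], so the segments do not intersect.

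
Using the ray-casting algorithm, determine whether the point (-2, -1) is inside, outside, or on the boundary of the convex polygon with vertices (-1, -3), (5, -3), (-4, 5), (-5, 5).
The point (-2, -1) lies on the polygon boundary

Boundary check: the query satisfies the collinearity and bounding-box conditions for some polygon edge, so it lies exactly on the boundary.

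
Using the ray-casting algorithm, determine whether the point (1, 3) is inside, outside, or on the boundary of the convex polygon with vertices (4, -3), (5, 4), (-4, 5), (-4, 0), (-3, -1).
The point (1, 3) lies strictly inside the polygon

Cast a horizontal ray to the right from the query point and count how many polygon edges it crosses (each edge strictly once or zero times, handled with the usual half-open convention). 
Parity of crossings → odd ⇒ inside.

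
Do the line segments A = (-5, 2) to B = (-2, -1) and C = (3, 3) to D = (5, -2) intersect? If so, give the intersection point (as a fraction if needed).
No (intersection of containing lines falls outside at least one segment)

Parametrize and solve: t = 14/3, s = 3. At least one of these is outside [0, 1], so the segments do not intersect.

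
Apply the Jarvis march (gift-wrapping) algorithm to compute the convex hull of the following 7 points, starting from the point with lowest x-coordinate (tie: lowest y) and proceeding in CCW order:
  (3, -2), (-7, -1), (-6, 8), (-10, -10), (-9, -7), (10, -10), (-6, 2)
Hull (CCW) = [(-10, -10), (10, -10), (3, -2), (-6, 8)]

Jarvis march: at each step, from the current hull vertex p, select the next vertex q as the point such that every other point lies strictly to the left of (or on) the directed line p → q. (Equivalently: for every other point r, the cross product (q − p) × (r − p) ≥ 0.)
Starting point (lowest x, tie lowest y): (-10, -10). Wrap until returning to start. Resulting hull: (-10, -10), (10, -10), (3, -2), (-6, 8).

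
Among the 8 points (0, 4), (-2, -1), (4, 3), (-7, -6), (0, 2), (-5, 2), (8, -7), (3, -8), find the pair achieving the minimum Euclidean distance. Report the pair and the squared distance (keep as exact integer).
Pair = ((0, 4), (0, 2)); squared distance = 4

Compute all C(8, 2) = 28 pairwise squared distances (x_i − x_j)² + (y_i − y_j)². The minimum is 4, attained by the pair ((0, 4), (0, 2)).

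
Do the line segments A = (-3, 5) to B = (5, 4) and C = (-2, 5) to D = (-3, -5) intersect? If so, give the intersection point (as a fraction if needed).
Yes; intersection at (-163/81, 395/81) (t = 10/81 on AB, s = 1/81 on CD)

Parametrize AB as A + t(B − A) = (-3 + 8 t, 5 + -1 t) and CD as C + s(D − C) = (-2 + -1 s, 5 + -10 s). Solve the linear system for (t, s). Determinant = 81 ≠ 0, so a unique intersection of the containing lines exists. Solution: t = 10/81, s = 1/81 — both in [0, 1], so the segments cross. Intersection point: (-163/81, 395/81).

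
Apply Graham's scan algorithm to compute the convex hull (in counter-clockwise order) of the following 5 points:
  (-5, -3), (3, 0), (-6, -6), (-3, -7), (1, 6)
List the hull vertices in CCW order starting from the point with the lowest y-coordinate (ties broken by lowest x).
Hull (CCW) = [(-3, -7), (3, 0), (1, 6), (-5, -3), (-6, -6)]

Graham scan procedure:
  1. Find the pivot p₀ = point with lowest y (tie → lowest x): (-3, -7).
  2. Sort the remaining points by polar angle around p₀.
  3. Walk through sorted points, maintaining a stack; pop the top while the last three entries make a non-left turn (cross product ≤ 0).
  4. Final stack is the convex hull in CCW order: (-3, -7), (3, 0), (1, 6), (-5, -3), (-6, -6).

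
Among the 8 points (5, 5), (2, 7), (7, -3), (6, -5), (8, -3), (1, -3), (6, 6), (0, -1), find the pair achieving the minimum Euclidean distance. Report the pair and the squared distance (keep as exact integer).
Pair = ((7, -3), (8, -3)); squared distance = 1

Compute all C(8, 2) = 28 pairwise squared distances (x_i − x_j)² + (y_i − y_j)². The minimum is 1, attained by the pair ((7, -3), (8, -3)).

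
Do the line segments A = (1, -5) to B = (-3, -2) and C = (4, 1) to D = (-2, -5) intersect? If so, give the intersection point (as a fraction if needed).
Yes; intersection at (-5/7, -26/7) (t = 3/7 on AB, s = 11/14 on CD)

Parametrize AB as A + t(B − A) = (1 + -4 t, -5 + 3 t) and CD as C + s(D − C) = (4 + -6 s, 1 + -6 s). Solve the linear system for (t, s). Determinant = -42 ≠ 0, so a unique intersection of the containing lines exists. Solution: t = 3/7, s = 11/14 — both in [0, 1], so the segments cross. Intersection point: (-5/7, -26/7).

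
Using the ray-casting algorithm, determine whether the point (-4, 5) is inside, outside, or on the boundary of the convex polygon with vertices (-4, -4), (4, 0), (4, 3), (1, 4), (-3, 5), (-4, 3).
The point (-4, 5) lies strictly outside the polygon

Cast a horizontal ray to the right from the query point and count how many polygon edges it crosses (each edge strictly once or zero times, handled with the usual half-open convention). 
Parity of crossings → even ⇒ outside.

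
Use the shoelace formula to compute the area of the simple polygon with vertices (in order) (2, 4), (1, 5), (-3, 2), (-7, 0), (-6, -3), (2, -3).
Area = 48

Shoelace formula: Area = (1/2) |Σ_i (x_i · y_{i+1} − x_{i+1} · y_i)| (indices mod n). Compute each cross term:
  (2)(5) − (1)(4) = 6
  (1)(2) − (-3)(5) = 17
  (-3)(0) − (-7)(2) = 14
  (-7)(-3) − (-6)(0) = 21
  (-6)(-3) − (2)(-3) = 24
  (2)(4) − (2)(-3) = 14
Sum = 96, so (signed) Area = 96/2 = 48, |Area| = 48.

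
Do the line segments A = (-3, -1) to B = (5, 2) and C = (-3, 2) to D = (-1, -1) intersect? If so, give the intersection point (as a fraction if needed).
Yes; intersection at (-7/5, -2/5) (t = 1/5 on AB, s = 4/5 on CD)

Parametrize AB as A + t(B − A) = (-3 + 8 t, -1 + 3 t) and CD as C + s(D − C) = (-3 + 2 s, 2 + -3 s). Solve the linear system for (t, s). Determinant = 30 ≠ 0, so a unique intersection of the containing lines exists. Solution: t = 1/5, s = 4/5 — both in [0, 1], so the segments cross. Intersection point: (-7/5, -2/5).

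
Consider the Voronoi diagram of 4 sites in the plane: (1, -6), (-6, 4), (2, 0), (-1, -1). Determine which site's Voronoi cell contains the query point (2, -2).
Nearest site = (2, 0)

The Voronoi cell of site s contains exactly those query points closer to s than to any other site. Compute squared distances from q = (2, -2) to each site:
  (2 − 2)² + (0 − -2)² = 4
  (-1 − 2)² + (-1 − -2)² = 10
  (1 − 2)² + (-6 − -2)² = 17
  (-6 − 2)² + (4 − -2)² = 100
Minimum is attained by (2, 0), so q lies in its Voronoi cell.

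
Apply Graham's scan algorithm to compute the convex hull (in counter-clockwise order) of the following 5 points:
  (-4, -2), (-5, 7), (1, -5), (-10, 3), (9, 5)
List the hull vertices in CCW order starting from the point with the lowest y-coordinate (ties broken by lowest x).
Hull (CCW) = [(1, -5), (9, 5), (-5, 7), (-10, 3), (-4, -2)]

Graham scan procedure:
  1. Find the pivot p₀ = point with lowest y (tie → lowest x): (1, -5).
  2. Sort the remaining points by polar angle around p₀.
  3. Walk through sorted points, maintaining a stack; pop the top while the last three entries make a non-left turn (cross product ≤ 0).
  4. Final stack is the convex hull in CCW order: (1, -5), (9, 5), (-5, 7), (-10, 3), (-4, -2).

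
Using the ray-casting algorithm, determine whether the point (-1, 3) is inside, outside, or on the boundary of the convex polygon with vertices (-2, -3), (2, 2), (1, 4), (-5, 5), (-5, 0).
The point (-1, 3) lies strictly inside the polygon

Cast a horizontal ray to the right from the query point and count how many polygon edges it crosses (each edge strictly once or zero times, handled with the usual half-open convention). 
Parity of crossings → odd ⇒ inside.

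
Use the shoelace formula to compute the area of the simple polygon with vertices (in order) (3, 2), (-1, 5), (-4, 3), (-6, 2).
Area = 13

Shoelace formula: Area = (1/2) |Σ_i (x_i · y_{i+1} − x_{i+1} · y_i)| (indices mod n). Compute each cross term:
  (3)(5) − (-1)(2) = 17
  (-1)(3) − (-4)(5) = 17
  (-4)(2) − (-6)(3) = 10
  (-6)(2) − (3)(2) = -18
Sum = 26, so (signed) Area = 26/2 = 13, |Area| = 13.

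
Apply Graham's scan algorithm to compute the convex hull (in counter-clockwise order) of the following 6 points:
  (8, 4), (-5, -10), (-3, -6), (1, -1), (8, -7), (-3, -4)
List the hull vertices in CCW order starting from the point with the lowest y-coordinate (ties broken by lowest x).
Hull (CCW) = [(-5, -10), (8, -7), (8, 4), (1, -1), (-3, -4)]

Graham scan procedure:
  1. Find the pivot p₀ = point with lowest y (tie → lowest x): (-5, -10).
  2. Sort the remaining points by polar angle around p₀.
  3. Walk through sorted points, maintaining a stack; pop the top while the last three entries make a non-left turn (cross product ≤ 0).
  4. Final stack is the convex hull in CCW order: (-5, -10), (8, -7), (8, 4), (1, -1), (-3, -4).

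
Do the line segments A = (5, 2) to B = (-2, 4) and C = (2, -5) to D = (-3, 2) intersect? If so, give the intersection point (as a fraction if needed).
No (intersection of containing lines falls outside at least one segment)

Parametrize and solve: t = 56/39, s = 55/39. At least one of these is outside [0, 1], so the segments do not intersect.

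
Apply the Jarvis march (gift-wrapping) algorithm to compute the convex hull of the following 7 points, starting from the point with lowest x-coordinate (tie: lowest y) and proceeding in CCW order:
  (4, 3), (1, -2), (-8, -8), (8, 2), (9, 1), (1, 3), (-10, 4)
Hull (CCW) = [(-10, 4), (-8, -8), (9, 1), (8, 2), (4, 3)]

Jarvis march: at each step, from the current hull vertex p, select the next vertex q as the point such that every other point lies strictly to the left of (or on) the directed line p → q. (Equivalently: for every other point r, the cross product (q − p) × (r − p) ≥ 0.)
Starting point (lowest x, tie lowest y): (-10, 4). Wrap until returning to start. Resulting hull: (-10, 4), (-8, -8), (9, 1), (8, 2), (4, 3).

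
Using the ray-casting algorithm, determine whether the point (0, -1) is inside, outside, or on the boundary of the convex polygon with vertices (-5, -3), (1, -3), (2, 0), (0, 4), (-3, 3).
The point (0, -1) lies strictly inside the polygon

Cast a horizontal ray to the right from the query point and count how many polygon edges it crosses (each edge strictly once or zero times, handled with the usual half-open convention). 
Parity of crossings → odd ⇒ inside.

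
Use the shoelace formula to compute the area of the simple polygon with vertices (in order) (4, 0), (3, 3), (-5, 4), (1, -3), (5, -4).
Area = 77/2

Shoelace formula: Area = (1/2) |Σ_i (x_i · y_{i+1} − x_{i+1} · y_i)| (indices mod n). Compute each cross term:
  (4)(3) − (3)(0) = 12
  (3)(4) − (-5)(3) = 27
  (-5)(-3) − (1)(4) = 11
  (1)(-4) − (5)(-3) = 11
  (5)(0) − (4)(-4) = 16
Sum = 77, so (signed) Area = 77/2 = 77/2, |Area| = 77/2.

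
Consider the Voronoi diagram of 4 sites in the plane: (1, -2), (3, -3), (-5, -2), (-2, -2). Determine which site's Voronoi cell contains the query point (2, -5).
Nearest site = (3, -3)

The Voronoi cell of site s contains exactly those query points closer to s than to any other site. Compute squared distances from q = (2, -5) to each site:
  (3 − 2)² + (-3 − -5)² = 5
  (1 − 2)² + (-2 − -5)² = 10
  (-2 − 2)² + (-2 − -5)² = 25
  (-5 − 2)² + (-2 − -5)² = 58
Minimum is attained by (3, -3), so q lies in its Voronoi cell.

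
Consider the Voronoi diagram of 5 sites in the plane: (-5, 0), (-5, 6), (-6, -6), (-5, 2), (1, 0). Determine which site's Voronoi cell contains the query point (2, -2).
Nearest site = (1, 0)

The Voronoi cell of site s contains exactly those query points closer to s than to any other site. Compute squared distances from q = (2, -2) to each site:
  (1 − 2)² + (0 − -2)² = 5
  (-5 − 2)² + (0 − -2)² = 53
  (-5 − 2)² + (2 − -2)² = 65
  (-6 − 2)² + (-6 − -2)² = 80
  (-5 − 2)² + (6 − -2)² = 113
Minimum is attained by (1, 0), so q lies in its Voronoi cell.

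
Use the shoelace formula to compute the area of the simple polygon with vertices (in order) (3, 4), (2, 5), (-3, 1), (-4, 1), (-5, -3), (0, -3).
Area = 33

Shoelace formula: Area = (1/2) |Σ_i (x_i · y_{i+1} − x_{i+1} · y_i)| (indices mod n). Compute each cross term:
  (3)(5) − (2)(4) = 7
  (2)(1) − (-3)(5) = 17
  (-3)(1) − (-4)(1) = 1
  (-4)(-3) − (-5)(1) = 17
  (-5)(-3) − (0)(-3) = 15
  (0)(4) − (3)(-3) = 9
Sum = 66, so (signed) Area = 66/2 = 33, |Area| = 33.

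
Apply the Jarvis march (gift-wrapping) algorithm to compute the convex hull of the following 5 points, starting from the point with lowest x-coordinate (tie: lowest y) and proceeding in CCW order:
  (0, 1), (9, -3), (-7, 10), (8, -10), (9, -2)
Hull (CCW) = [(-7, 10), (8, -10), (9, -3), (9, -2)]

Jarvis march: at each step, from the current hull vertex p, select the next vertex q as the point such that every other point lies strictly to the left of (or on) the directed line p → q. (Equivalently: for every other point r, the cross product (q − p) × (r − p) ≥ 0.)
Starting point (lowest x, tie lowest y): (-7, 10). Wrap until returning to start. Resulting hull: (-7, 10), (8, -10), (9, -3), (9, -2).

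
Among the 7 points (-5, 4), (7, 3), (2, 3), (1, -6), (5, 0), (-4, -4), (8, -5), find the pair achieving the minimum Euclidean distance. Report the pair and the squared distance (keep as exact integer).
Pair = ((7, 3), (5, 0)); squared distance = 13

Compute all C(7, 2) = 21 pairwise squared distances (x_i − x_j)² + (y_i − y_j)². The minimum is 13, attained by the pair ((7, 3), (5, 0)).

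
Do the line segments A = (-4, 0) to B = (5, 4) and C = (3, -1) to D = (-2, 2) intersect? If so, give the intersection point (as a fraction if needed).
Yes; intersection at (-44/47, 64/47) (t = 16/47 on AB, s = 37/47 on CD)

Parametrize AB as A + t(B − A) = (-4 + 9 t, 0 + 4 t) and CD as C + s(D − C) = (3 + -5 s, -1 + 3 s). Solve the linear system for (t, s). Determinant = -47 ≠ 0, so a unique intersection of the containing lines exists. Solution: t = 16/47, s = 37/47 — both in [0, 1], so the segments cross. Intersection point: (-44/47, 64/47).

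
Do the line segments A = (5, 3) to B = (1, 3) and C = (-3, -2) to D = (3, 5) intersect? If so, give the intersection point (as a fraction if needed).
Yes; intersection at (9/7, 3) (t = 13/14 on AB, s = 5/7 on CD)

Parametrize AB as A + t(B − A) = (5 + -4 t, 3 + 0 t) and CD as C + s(D − C) = (-3 + 6 s, -2 + 7 s). Solve the linear system for (t, s). Determinant = 28 ≠ 0, so a unique intersection of the containing lines exists. Solution: t = 13/14, s = 5/7 — both in [0, 1], so the segments cross. Intersection point: (9/7, 3).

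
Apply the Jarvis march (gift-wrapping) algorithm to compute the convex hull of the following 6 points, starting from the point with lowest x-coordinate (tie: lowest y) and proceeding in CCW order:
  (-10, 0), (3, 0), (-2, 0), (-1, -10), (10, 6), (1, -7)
Hull (CCW) = [(-10, 0), (-1, -10), (10, 6)]

Jarvis march: at each step, from the current hull vertex p, select the next vertex q as the point such that every other point lies strictly to the left of (or on) the directed line p → q. (Equivalently: for every other point r, the cross product (q − p) × (r − p) ≥ 0.)
Starting point (lowest x, tie lowest y): (-10, 0). Wrap until returning to start. Resulting hull: (-10, 0), (-1, -10), (10, 6).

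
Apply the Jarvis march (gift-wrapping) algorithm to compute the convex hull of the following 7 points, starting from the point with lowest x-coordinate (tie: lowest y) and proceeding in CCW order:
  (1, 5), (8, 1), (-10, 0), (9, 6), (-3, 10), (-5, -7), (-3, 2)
Hull (CCW) = [(-10, 0), (-5, -7), (8, 1), (9, 6), (-3, 10)]

Jarvis march: at each step, from the current hull vertex p, select the next vertex q as the point such that every other point lies strictly to the left of (or on) the directed line p → q. (Equivalently: for every other point r, the cross product (q − p) × (r − p) ≥ 0.)
Starting point (lowest x, tie lowest y): (-10, 0). Wrap until returning to start. Resulting hull: (-10, 0), (-5, -7), (8, 1), (9, 6), (-3, 10).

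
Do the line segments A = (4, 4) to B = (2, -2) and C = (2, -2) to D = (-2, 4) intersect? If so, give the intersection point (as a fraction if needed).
Yes; intersection at (2, -2) (t = 1 on AB, s = 0 on CD)

Parametrize AB as A + t(B − A) = (4 + -2 t, 4 + -6 t) and CD as C + s(D − C) = (2 + -4 s, -2 + 6 s). Solve the linear system for (t, s). Determinant = 36 ≠ 0, so a unique intersection of the containing lines exists. Solution: t = 1, s = 0 — both in [0, 1], so the segments cross. Intersection point: (2, -2).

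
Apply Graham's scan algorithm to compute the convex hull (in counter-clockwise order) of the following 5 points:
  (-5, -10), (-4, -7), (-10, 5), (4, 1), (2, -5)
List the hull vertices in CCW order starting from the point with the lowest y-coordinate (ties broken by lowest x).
Hull (CCW) = [(-5, -10), (2, -5), (4, 1), (-10, 5)]

Graham scan procedure:
  1. Find the pivot p₀ = point with lowest y (tie → lowest x): (-5, -10).
  2. Sort the remaining points by polar angle around p₀.
  3. Walk through sorted points, maintaining a stack; pop the top while the last three entries make a non-left turn (cross product ≤ 0).
  4. Final stack is the convex hull in CCW order: (-5, -10), (2, -5), (4, 1), (-10, 5).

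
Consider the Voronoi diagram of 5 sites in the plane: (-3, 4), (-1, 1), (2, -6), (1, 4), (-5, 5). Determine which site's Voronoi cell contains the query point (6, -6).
Nearest site = (2, -6)

The Voronoi cell of site s contains exactly those query points closer to s than to any other site. Compute squared distances from q = (6, -6) to each site:
  (2 − 6)² + (-6 − -6)² = 16
  (-1 − 6)² + (1 − -6)² = 98
  (1 − 6)² + (4 − -6)² = 125
  (-3 − 6)² + (4 − -6)² = 181
  (-5 − 6)² + (5 − -6)² = 242
Minimum is attained by (2, -6), so q lies in its Voronoi cell.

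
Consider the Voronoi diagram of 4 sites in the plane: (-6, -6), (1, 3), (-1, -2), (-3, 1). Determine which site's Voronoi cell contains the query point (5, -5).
Nearest site = (-1, -2)

The Voronoi cell of site s contains exactly those query points closer to s than to any other site. Compute squared distances from q = (5, -5) to each site:
  (-1 − 5)² + (-2 − -5)² = 45
  (1 − 5)² + (3 − -5)² = 80
  (-3 − 5)² + (1 − -5)² = 100
  (-6 − 5)² + (-6 − -5)² = 122
Minimum is attained by (-1, -2), so q lies in its Voronoi cell.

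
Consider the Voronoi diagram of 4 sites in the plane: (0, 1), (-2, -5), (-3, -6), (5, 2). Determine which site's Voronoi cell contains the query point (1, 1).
Nearest site = (0, 1)

The Voronoi cell of site s contains exactly those query points closer to s than to any other site. Compute squared distances from q = (1, 1) to each site:
  (0 − 1)² + (1 − 1)² = 1
  (5 − 1)² + (2 − 1)² = 17
  (-2 − 1)² + (-5 − 1)² = 45
  (-3 − 1)² + (-6 − 1)² = 65
Minimum is attained by (0, 1), so q lies in its Voronoi cell.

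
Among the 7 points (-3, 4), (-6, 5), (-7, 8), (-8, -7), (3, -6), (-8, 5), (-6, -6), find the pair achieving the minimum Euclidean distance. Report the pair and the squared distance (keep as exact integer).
Pair = ((-6, 5), (-8, 5)); squared distance = 4

Compute all C(7, 2) = 21 pairwise squared distances (x_i − x_j)² + (y_i − y_j)². The minimum is 4, attained by the pair ((-6, 5), (-8, 5)).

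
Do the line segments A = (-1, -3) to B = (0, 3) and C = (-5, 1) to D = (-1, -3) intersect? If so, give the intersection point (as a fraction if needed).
Yes; intersection at (-1, -3) (t = 0 on AB, s = 1 on CD)

Parametrize AB as A + t(B − A) = (-1 + 1 t, -3 + 6 t) and CD as C + s(D − C) = (-5 + 4 s, 1 + -4 s). Solve the linear system for (t, s). Determinant = 28 ≠ 0, so a unique intersection of the containing lines exists. Solution: t = 0, s = 1 — both in [0, 1], so the segments cross. Intersection point: (-1, -3).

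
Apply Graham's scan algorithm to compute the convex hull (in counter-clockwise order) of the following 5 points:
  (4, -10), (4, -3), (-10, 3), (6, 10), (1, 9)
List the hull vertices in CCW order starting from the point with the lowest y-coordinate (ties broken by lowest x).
Hull (CCW) = [(4, -10), (6, 10), (1, 9), (-10, 3)]

Graham scan procedure:
  1. Find the pivot p₀ = point with lowest y (tie → lowest x): (4, -10).
  2. Sort the remaining points by polar angle around p₀.
  3. Walk through sorted points, maintaining a stack; pop the top while the last three entries make a non-left turn (cross product ≤ 0).
  4. Final stack is the convex hull in CCW order: (4, -10), (6, 10), (1, 9), (-10, 3).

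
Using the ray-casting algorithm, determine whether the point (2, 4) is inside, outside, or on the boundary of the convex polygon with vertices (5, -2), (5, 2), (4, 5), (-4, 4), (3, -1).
The point (2, 4) lies strictly inside the polygon

Cast a horizontal ray to the right from the query point and count how many polygon edges it crosses (each edge strictly once or zero times, handled with the usual half-open convention). 
Parity of crossings → odd ⇒ inside.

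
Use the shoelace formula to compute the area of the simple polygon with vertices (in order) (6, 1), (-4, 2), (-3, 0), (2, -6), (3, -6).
Area = 85/2

Shoelace formula: Area = (1/2) |Σ_i (x_i · y_{i+1} − x_{i+1} · y_i)| (indices mod n). Compute each cross term:
  (6)(2) − (-4)(1) = 16
  (-4)(0) − (-3)(2) = 6
  (-3)(-6) − (2)(0) = 18
  (2)(-6) − (3)(-6) = 6
  (3)(1) − (6)(-6) = 39
Sum = 85, so (signed) Area = 85/2 = 85/2, |Area| = 85/2.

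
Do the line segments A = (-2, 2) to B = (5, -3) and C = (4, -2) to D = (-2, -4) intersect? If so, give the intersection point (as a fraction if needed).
Yes; intersection at (41/11, -23/11) (t = 9/11 on AB, s = 1/22 on CD)

Parametrize AB as A + t(B − A) = (-2 + 7 t, 2 + -5 t) and CD as C + s(D − C) = (4 + -6 s, -2 + -2 s). Solve the linear system for (t, s). Determinant = 44 ≠ 0, so a unique intersection of the containing lines exists. Solution: t = 9/11, s = 1/22 — both in [0, 1], so the segments cross. Intersection point: (41/11, -23/11).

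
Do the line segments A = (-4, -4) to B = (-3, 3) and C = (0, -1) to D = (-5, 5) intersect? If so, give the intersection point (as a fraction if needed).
Yes; intersection at (-125/41, 109/41) (t = 39/41 on AB, s = 25/41 on CD)

Parametrize AB as A + t(B − A) = (-4 + 1 t, -4 + 7 t) and CD as C + s(D − C) = (0 + -5 s, -1 + 6 s). Solve the linear system for (t, s). Determinant = -41 ≠ 0, so a unique intersection of the containing lines exists. Solution: t = 39/41, s = 25/41 — both in [0, 1], so the segments cross. Intersection point: (-125/41, 109/41).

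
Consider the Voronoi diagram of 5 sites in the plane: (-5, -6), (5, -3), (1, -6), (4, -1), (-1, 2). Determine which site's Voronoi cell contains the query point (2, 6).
Nearest site = (-1, 2)

The Voronoi cell of site s contains exactly those query points closer to s than to any other site. Compute squared distances from q = (2, 6) to each site:
  (-1 − 2)² + (2 − 6)² = 25
  (4 − 2)² + (-1 − 6)² = 53
  (5 − 2)² + (-3 − 6)² = 90
  (1 − 2)² + (-6 − 6)² = 145
  (-5 − 2)² + (-6 − 6)² = 193
Minimum is attained by (-1, 2), so q lies in its Voronoi cell.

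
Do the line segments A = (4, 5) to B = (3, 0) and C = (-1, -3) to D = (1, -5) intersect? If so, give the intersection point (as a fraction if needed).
No (intersection of containing lines falls outside at least one segment)

Parametrize and solve: t = 13/6, s = 17/12. At least one of these is outside [0, 1], so the segments do not intersect.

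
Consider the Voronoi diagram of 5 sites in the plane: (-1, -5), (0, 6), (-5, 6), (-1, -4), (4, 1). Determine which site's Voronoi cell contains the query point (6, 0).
Nearest site = (4, 1)

The Voronoi cell of site s contains exactly those query points closer to s than to any other site. Compute squared distances from q = (6, 0) to each site:
  (4 − 6)² + (1 − 0)² = 5
  (-1 − 6)² + (-4 − 0)² = 65
  (0 − 6)² + (6 − 0)² = 72
  (-1 − 6)² + (-5 − 0)² = 74
  (-5 − 6)² + (6 − 0)² = 157
Minimum is attained by (4, 1), so q lies in its Voronoi cell.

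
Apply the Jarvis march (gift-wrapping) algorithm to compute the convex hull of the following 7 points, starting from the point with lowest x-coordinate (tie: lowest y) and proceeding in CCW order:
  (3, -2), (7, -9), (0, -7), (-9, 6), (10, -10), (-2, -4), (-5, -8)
Hull (CCW) = [(-9, 6), (-5, -8), (10, -10), (3, -2)]

Jarvis march: at each step, from the current hull vertex p, select the next vertex q as the point such that every other point lies strictly to the left of (or on) the directed line p → q. (Equivalently: for every other point r, the cross product (q − p) × (r − p) ≥ 0.)
Starting point (lowest x, tie lowest y): (-9, 6). Wrap until returning to start. Resulting hull: (-9, 6), (-5, -8), (10, -10), (3, -2).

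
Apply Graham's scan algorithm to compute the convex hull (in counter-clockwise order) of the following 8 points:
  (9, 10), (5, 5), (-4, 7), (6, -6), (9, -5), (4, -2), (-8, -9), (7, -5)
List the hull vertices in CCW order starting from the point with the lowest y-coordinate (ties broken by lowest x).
Hull (CCW) = [(-8, -9), (6, -6), (9, -5), (9, 10), (-4, 7)]

Graham scan procedure:
  1. Find the pivot p₀ = point with lowest y (tie → lowest x): (-8, -9).
  2. Sort the remaining points by polar angle around p₀.
  3. Walk through sorted points, maintaining a stack; pop the top while the last three entries make a non-left turn (cross product ≤ 0).
  4. Final stack is the convex hull in CCW order: (-8, -9), (6, -6), (9, -5), (9, 10), (-4, 7).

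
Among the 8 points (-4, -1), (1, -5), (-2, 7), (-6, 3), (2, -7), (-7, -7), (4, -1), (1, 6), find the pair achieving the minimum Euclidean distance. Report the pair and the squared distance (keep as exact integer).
Pair = ((1, -5), (2, -7)); squared distance = 5

Compute all C(8, 2) = 28 pairwise squared distances (x_i − x_j)² + (y_i − y_j)². The minimum is 5, attained by the pair ((1, -5), (2, -7)).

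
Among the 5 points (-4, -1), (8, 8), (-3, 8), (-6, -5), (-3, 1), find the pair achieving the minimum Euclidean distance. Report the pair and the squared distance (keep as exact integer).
Pair = ((-4, -1), (-3, 1)); squared distance = 5

Compute all C(5, 2) = 10 pairwise squared distances (x_i − x_j)² + (y_i − y_j)². The minimum is 5, attained by the pair ((-4, -1), (-3, 1)).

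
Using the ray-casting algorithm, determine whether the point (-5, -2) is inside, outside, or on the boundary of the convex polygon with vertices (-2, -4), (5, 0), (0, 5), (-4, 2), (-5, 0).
The point (-5, -2) lies strictly outside the polygon

Cast a horizontal ray to the right from the query point and count how many polygon edges it crosses (each edge strictly once or zero times, handled with the usual half-open convention). 
Parity of crossings → even ⇒ outside.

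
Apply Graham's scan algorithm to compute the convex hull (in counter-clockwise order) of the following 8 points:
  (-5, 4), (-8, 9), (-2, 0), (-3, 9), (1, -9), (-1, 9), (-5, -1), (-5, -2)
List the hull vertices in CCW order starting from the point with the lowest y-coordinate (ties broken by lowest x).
Hull (CCW) = [(1, -9), (-1, 9), (-8, 9), (-5, -2)]

Graham scan procedure:
  1. Find the pivot p₀ = point with lowest y (tie → lowest x): (1, -9).
  2. Sort the remaining points by polar angle around p₀.
  3. Walk through sorted points, maintaining a stack; pop the top while the last three entries make a non-left turn (cross product ≤ 0).
  4. Final stack is the convex hull in CCW order: (1, -9), (-1, 9), (-8, 9), (-5, -2).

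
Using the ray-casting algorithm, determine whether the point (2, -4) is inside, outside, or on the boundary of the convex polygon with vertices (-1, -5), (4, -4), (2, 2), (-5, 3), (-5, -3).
The point (2, -4) lies strictly inside the polygon

Cast a horizontal ray to the right from the query point and count how many polygon edges it crosses (each edge strictly once or zero times, handled with the usual half-open convention). 
Parity of crossings → odd ⇒ inside.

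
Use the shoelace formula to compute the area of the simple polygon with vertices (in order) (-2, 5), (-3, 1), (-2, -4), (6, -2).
Area = 81/2

Shoelace formula: Area = (1/2) |Σ_i (x_i · y_{i+1} − x_{i+1} · y_i)| (indices mod n). Compute each cross term:
  (-2)(1) − (-3)(5) = 13
  (-3)(-4) − (-2)(1) = 14
  (-2)(-2) − (6)(-4) = 28
  (6)(5) − (-2)(-2) = 26
Sum = 81, so (signed) Area = 81/2 = 81/2, |Area| = 81/2.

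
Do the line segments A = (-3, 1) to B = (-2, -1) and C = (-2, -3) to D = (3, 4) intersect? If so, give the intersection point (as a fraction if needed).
No (intersection of containing lines falls outside at least one segment)

Parametrize and solve: t = 27/17, s = 2/17. At least one of these is outside [0, 1], so the segments do not intersect.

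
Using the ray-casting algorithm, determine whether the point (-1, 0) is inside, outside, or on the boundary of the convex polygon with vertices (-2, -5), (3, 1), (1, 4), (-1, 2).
The point (-1, 0) lies strictly inside the polygon

Cast a horizontal ray to the right from the query point and count how many polygon edges it crosses (each edge strictly once or zero times, handled with the usual half-open convention). 
Parity of crossings → odd ⇒ inside.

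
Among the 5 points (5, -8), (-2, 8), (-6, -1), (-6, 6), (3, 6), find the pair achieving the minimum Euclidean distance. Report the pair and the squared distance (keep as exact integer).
Pair = ((-2, 8), (-6, 6)); squared distance = 20

Compute all C(5, 2) = 10 pairwise squared distances (x_i − x_j)² + (y_i − y_j)². The minimum is 20, attained by the pair ((-2, 8), (-6, 6)).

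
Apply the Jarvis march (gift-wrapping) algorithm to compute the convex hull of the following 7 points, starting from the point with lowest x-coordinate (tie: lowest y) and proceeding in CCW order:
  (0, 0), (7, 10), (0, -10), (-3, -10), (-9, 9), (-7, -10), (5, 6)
Hull (CCW) = [(-9, 9), (-7, -10), (0, -10), (7, 10)]

Jarvis march: at each step, from the current hull vertex p, select the next vertex q as the point such that every other point lies strictly to the left of (or on) the directed line p → q. (Equivalently: for every other point r, the cross product (q − p) × (r − p) ≥ 0.)
Starting point (lowest x, tie lowest y): (-9, 9). Wrap until returning to start. Resulting hull: (-9, 9), (-7, -10), (0, -10), (7, 10).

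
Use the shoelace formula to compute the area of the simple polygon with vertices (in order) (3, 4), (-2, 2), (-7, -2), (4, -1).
Area = 33

Shoelace formula: Area = (1/2) |Σ_i (x_i · y_{i+1} − x_{i+1} · y_i)| (indices mod n). Compute each cross term:
  (3)(2) − (-2)(4) = 14
  (-2)(-2) − (-7)(2) = 18
  (-7)(-1) − (4)(-2) = 15
  (4)(4) − (3)(-1) = 19
Sum = 66, so (signed) Area = 66/2 = 33, |Area| = 33.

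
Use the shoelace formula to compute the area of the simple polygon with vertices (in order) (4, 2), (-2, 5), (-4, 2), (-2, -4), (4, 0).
Area = 42

Shoelace formula: Area = (1/2) |Σ_i (x_i · y_{i+1} − x_{i+1} · y_i)| (indices mod n). Compute each cross term:
  (4)(5) − (-2)(2) = 24
  (-2)(2) − (-4)(5) = 16
  (-4)(-4) − (-2)(2) = 20
  (-2)(0) − (4)(-4) = 16
  (4)(2) − (4)(0) = 8
Sum = 84, so (signed) Area = 84/2 = 42, |Area| = 42.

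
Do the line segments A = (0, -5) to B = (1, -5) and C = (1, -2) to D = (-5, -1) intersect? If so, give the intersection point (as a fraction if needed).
No (intersection of containing lines falls outside at least one segment)

Parametrize and solve: t = 19, s = -3. At least one of these is outside [0, 1], so the segments do not intersect.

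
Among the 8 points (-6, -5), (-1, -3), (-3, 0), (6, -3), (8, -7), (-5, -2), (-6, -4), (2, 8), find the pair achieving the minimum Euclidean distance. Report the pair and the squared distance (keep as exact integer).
Pair = ((-6, -5), (-6, -4)); squared distance = 1

Compute all C(8, 2) = 28 pairwise squared distances (x_i − x_j)² + (y_i − y_j)². The minimum is 1, attained by the pair ((-6, -5), (-6, -4)).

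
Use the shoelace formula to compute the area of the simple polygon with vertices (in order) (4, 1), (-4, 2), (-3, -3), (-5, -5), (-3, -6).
Area = 33

Shoelace formula: Area = (1/2) |Σ_i (x_i · y_{i+1} − x_{i+1} · y_i)| (indices mod n). Compute each cross term:
  (4)(2) − (-4)(1) = 12
  (-4)(-3) − (-3)(2) = 18
  (-3)(-5) − (-5)(-3) = 0
  (-5)(-6) − (-3)(-5) = 15
  (-3)(1) − (4)(-6) = 21
Sum = 66, so (signed) Area = 66/2 = 33, |Area| = 33.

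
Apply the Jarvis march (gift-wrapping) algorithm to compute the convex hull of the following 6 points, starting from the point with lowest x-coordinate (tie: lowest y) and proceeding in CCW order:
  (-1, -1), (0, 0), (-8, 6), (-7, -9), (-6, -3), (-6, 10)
Hull (CCW) = [(-8, 6), (-7, -9), (0, 0), (-6, 10)]

Jarvis march: at each step, from the current hull vertex p, select the next vertex q as the point such that every other point lies strictly to the left of (or on) the directed line p → q. (Equivalently: for every other point r, the cross product (q − p) × (r − p) ≥ 0.)
Starting point (lowest x, tie lowest y): (-8, 6). Wrap until returning to start. Resulting hull: (-8, 6), (-7, -9), (0, 0), (-6, 10).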